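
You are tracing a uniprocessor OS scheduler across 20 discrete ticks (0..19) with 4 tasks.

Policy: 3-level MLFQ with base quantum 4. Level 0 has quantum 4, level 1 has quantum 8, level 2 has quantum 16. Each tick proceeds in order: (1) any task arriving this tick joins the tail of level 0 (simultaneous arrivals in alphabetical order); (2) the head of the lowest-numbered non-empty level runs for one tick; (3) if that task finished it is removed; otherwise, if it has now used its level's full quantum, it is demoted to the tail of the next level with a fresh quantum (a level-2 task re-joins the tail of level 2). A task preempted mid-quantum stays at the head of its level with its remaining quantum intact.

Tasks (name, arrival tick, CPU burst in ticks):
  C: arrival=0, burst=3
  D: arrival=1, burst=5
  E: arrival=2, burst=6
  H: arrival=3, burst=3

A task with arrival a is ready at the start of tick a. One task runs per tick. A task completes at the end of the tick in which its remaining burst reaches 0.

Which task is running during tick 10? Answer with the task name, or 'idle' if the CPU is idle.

running at tick 10 = E

t=0: L0/L1/L2 = C/-/- → run C
t=1: L0/L1/L2 = CD/-/- → run C
t=2: L0/L1/L2 = CDE/-/- → run C
t=3: L0/L1/L2 = DEH/-/- → run D
t=4: L0/L1/L2 = DEH/-/- → run D
t=5: L0/L1/L2 = DEH/-/- → run D
t=6: L0/L1/L2 = DEH/-/- → run D
t=7: L0/L1/L2 = EH/D/- → run E
t=8: L0/L1/L2 = EH/D/- → run E
t=9: L0/L1/L2 = EH/D/- → run E
t=10: L0/L1/L2 = EH/D/- → run E
t=11: L0/L1/L2 = H/DE/- → run H
t=12: L0/L1/L2 = H/DE/- → run H
t=13: L0/L1/L2 = H/DE/- → run H
t=14: L0/L1/L2 = -/DE/- → run D
t=15: L0/L1/L2 = -/E/- → run E
t=16: L0/L1/L2 = -/E/- → run E
t=17: (idle)
t=18: (idle)
t=19: (idle)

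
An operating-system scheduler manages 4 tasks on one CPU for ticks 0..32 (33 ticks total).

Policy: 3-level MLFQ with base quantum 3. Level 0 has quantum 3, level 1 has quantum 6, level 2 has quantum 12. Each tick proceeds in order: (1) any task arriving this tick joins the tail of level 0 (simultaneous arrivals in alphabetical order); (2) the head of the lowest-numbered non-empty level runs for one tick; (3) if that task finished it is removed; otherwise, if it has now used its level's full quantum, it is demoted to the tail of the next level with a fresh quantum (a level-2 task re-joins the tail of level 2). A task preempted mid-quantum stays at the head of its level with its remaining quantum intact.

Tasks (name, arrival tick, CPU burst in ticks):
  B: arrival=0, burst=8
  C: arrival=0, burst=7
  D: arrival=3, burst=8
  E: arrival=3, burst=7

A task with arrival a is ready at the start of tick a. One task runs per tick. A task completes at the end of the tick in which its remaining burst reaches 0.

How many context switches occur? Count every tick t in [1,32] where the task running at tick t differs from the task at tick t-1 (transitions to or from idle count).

t=0: L0/L1/L2 = BC/-/- → run B
t=1: L0/L1/L2 = BC/-/- → run B
t=2: L0/L1/L2 = BC/-/- → run B
t=3: L0/L1/L2 = CDE/B/- → run C
t=4: L0/L1/L2 = CDE/B/- → run C
t=5: L0/L1/L2 = CDE/B/- → run C
t=6: L0/L1/L2 = DE/BC/- → run D
t=7: L0/L1/L2 = DE/BC/- → run D
t=8: L0/L1/L2 = DE/BC/- → run D
t=9: L0/L1/L2 = E/BCD/- → run E
t=10: L0/L1/L2 = E/BCD/- → run E
t=11: L0/L1/L2 = E/BCD/- → run E
t=12: L0/L1/L2 = -/BCDE/- → run B
t=13: L0/L1/L2 = -/BCDE/- → run B
t=14: L0/L1/L2 = -/BCDE/- → run B
t=15: L0/L1/L2 = -/BCDE/- → run B
t=16: L0/L1/L2 = -/BCDE/- → run B
t=17: L0/L1/L2 = -/CDE/- → run C
t=18: L0/L1/L2 = -/CDE/- → run C
t=19: L0/L1/L2 = -/CDE/- → run C
t=20: L0/L1/L2 = -/CDE/- → run C
t=21: L0/L1/L2 = -/DE/- → run D
t=22: L0/L1/L2 = -/DE/- → run D
t=23: L0/L1/L2 = -/DE/- → run D
t=24: L0/L1/L2 = -/DE/- → run D
t=25: L0/L1/L2 = -/DE/- → run D
t=26: L0/L1/L2 = -/E/- → run E
t=27: L0/L1/L2 = -/E/- → run E
t=28: L0/L1/L2 = -/E/- → run E
t=29: L0/L1/L2 = -/E/- → run E
t=30: (idle)
t=31: (idle)
t=32: (idle)

context switches = 8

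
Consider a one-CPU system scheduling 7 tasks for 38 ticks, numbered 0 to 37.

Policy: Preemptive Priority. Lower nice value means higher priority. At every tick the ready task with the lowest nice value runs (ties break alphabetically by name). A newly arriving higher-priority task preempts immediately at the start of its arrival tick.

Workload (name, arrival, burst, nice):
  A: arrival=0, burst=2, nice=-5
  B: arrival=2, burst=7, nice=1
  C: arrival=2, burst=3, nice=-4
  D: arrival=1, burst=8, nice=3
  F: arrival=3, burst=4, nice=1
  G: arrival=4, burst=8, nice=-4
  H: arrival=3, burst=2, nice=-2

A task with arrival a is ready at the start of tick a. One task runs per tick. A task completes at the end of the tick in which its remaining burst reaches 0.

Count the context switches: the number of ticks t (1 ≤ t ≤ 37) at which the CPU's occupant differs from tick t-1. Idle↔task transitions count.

t=0: ready={A} → run A
t=1: ready={A,D} → run A
t=2: ready={B,C,D} → run C
t=3: ready={B,C,D,F,H} → run C
t=4: ready={B,C,D,F,G,H} → run C
t=5: ready={B,D,F,G,H} → run G
t=6: ready={B,D,F,G,H} → run G
t=7: ready={B,D,F,G,H} → run G
t=8: ready={B,D,F,G,H} → run G
t=9: ready={B,D,F,G,H} → run G
t=10: ready={B,D,F,G,H} → run G
t=11: ready={B,D,F,G,H} → run G
t=12: ready={B,D,F,G,H} → run G
t=13: ready={B,D,F,H} → run H
t=14: ready={B,D,F,H} → run H
t=15: ready={B,D,F} → run B
t=16: ready={B,D,F} → run B
t=17: ready={B,D,F} → run B
t=18: ready={B,D,F} → run B
t=19: ready={B,D,F} → run B
t=20: ready={B,D,F} → run B
t=21: ready={B,D,F} → run B
t=22: ready={D,F} → run F
t=23: ready={D,F} → run F
t=24: ready={D,F} → run F
t=25: ready={D,F} → run F
t=26: ready={D} → run D
t=27: ready={D} → run D
t=28: ready={D} → run D
t=29: ready={D} → run D
t=30: ready={D} → run D
t=31: ready={D} → run D
t=32: ready={D} → run D
t=33: ready={D} → run D
t=34: (idle)
t=35: (idle)
t=36: (idle)
t=37: (idle)

context switches = 7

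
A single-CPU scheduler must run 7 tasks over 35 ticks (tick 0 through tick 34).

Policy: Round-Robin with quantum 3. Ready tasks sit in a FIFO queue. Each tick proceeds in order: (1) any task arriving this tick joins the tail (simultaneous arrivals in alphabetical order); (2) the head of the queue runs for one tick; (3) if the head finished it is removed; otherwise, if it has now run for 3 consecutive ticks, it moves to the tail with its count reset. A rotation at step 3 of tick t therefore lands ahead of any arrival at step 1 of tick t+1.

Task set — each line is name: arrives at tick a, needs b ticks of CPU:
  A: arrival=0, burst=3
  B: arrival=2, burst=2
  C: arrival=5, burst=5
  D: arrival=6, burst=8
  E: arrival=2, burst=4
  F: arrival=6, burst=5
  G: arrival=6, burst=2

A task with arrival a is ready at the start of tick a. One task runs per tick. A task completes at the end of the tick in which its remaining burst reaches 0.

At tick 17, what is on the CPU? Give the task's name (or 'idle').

running at tick 17 = G

t=0: queue=[A] q_used=0 → run A
t=1: queue=[A] q_used=1 → run A
t=2: queue=[A,B,E] q_used=2 → run A
t=3: queue=[B,E] q_used=0 → run B
t=4: queue=[B,E] q_used=1 → run B
t=5: queue=[E,C] q_used=0 → run E
t=6: queue=[E,C,D,F,G] q_used=1 → run E
t=7: queue=[E,C,D,F,G] q_used=2 → run E
t=8: queue=[C,D,F,G,E] q_used=0 → run C
t=9: queue=[C,D,F,G,E] q_used=1 → run C
t=10: queue=[C,D,F,G,E] q_used=2 → run C
t=11: queue=[D,F,G,E,C] q_used=0 → run D
t=12: queue=[D,F,G,E,C] q_used=1 → run D
t=13: queue=[D,F,G,E,C] q_used=2 → run D
t=14: queue=[F,G,E,C,D] q_used=0 → run F
t=15: queue=[F,G,E,C,D] q_used=1 → run F
t=16: queue=[F,G,E,C,D] q_used=2 → run F
t=17: queue=[G,E,C,D,F] q_used=0 → run G
t=18: queue=[G,E,C,D,F] q_used=1 → run G
t=19: queue=[E,C,D,F] q_used=0 → run E
t=20: queue=[C,D,F] q_used=0 → run C
t=21: queue=[C,D,F] q_used=1 → run C
t=22: queue=[D,F] q_used=0 → run D
t=23: queue=[D,F] q_used=1 → run D
t=24: queue=[D,F] q_used=2 → run D
t=25: queue=[F,D] q_used=0 → run F
t=26: queue=[F,D] q_used=1 → run F
t=27: queue=[D] q_used=0 → run D
t=28: queue=[D] q_used=1 → run D
t=29: (idle)
t=30: (idle)
t=31: (idle)
t=32: (idle)
t=33: (idle)
t=34: (idle)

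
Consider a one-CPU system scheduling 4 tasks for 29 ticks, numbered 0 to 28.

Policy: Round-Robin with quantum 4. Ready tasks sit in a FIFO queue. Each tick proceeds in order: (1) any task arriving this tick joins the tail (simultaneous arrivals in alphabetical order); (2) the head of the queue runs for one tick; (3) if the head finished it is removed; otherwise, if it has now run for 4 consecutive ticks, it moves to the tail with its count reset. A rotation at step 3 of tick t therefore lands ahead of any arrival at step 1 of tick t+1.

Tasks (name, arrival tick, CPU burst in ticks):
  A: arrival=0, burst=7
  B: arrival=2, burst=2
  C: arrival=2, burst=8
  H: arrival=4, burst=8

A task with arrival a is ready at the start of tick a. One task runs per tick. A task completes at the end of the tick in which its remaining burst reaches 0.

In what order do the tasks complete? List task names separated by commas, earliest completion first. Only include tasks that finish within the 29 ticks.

completion order = B, A, C, H

t=0: queue=[A] q_used=0 → run A
t=1: queue=[A] q_used=1 → run A
t=2: queue=[A,B,C] q_used=2 → run A
t=3: queue=[A,B,C] q_used=3 → run A
t=4: queue=[B,C,A,H] q_used=0 → run B
t=5: queue=[B,C,A,H] q_used=1 → run B
t=6: queue=[C,A,H] q_used=0 → run C
t=7: queue=[C,A,H] q_used=1 → run C
t=8: queue=[C,A,H] q_used=2 → run C
t=9: queue=[C,A,H] q_used=3 → run C
t=10: queue=[A,H,C] q_used=0 → run A
t=11: queue=[A,H,C] q_used=1 → run A
t=12: queue=[A,H,C] q_used=2 → run A
t=13: queue=[H,C] q_used=0 → run H
t=14: queue=[H,C] q_used=1 → run H
t=15: queue=[H,C] q_used=2 → run H
t=16: queue=[H,C] q_used=3 → run H
t=17: queue=[C,H] q_used=0 → run C
t=18: queue=[C,H] q_used=1 → run C
t=19: queue=[C,H] q_used=2 → run C
t=20: queue=[C,H] q_used=3 → run C
t=21: queue=[H] q_used=0 → run H
t=22: queue=[H] q_used=1 → run H
t=23: queue=[H] q_used=2 → run H
t=24: queue=[H] q_used=3 → run H
t=25: (idle)
t=26: (idle)
t=27: (idle)
t=28: (idle)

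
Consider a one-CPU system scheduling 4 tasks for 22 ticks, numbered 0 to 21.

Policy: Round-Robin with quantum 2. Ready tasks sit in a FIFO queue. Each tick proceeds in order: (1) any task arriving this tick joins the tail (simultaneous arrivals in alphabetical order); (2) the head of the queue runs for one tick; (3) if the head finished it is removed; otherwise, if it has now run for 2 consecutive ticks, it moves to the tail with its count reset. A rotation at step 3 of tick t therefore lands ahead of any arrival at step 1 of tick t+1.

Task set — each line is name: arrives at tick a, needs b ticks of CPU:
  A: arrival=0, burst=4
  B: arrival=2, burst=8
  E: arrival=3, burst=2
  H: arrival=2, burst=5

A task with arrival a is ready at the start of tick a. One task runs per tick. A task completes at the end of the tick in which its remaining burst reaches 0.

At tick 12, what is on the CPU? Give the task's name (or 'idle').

running at tick 12 = H

t=0: queue=[A] q_used=0 → run A
t=1: queue=[A] q_used=1 → run A
t=2: queue=[A,B,H] q_used=0 → run A
t=3: queue=[A,B,H,E] q_used=1 → run A
t=4: queue=[B,H,E] q_used=0 → run B
t=5: queue=[B,H,E] q_used=1 → run B
t=6: queue=[H,E,B] q_used=0 → run H
t=7: queue=[H,E,B] q_used=1 → run H
t=8: queue=[E,B,H] q_used=0 → run E
t=9: queue=[E,B,H] q_used=1 → run E
t=10: queue=[B,H] q_used=0 → run B
t=11: queue=[B,H] q_used=1 → run B
t=12: queue=[H,B] q_used=0 → run H
t=13: queue=[H,B] q_used=1 → run H
t=14: queue=[B,H] q_used=0 → run B
t=15: queue=[B,H] q_used=1 → run B
t=16: queue=[H,B] q_used=0 → run H
t=17: queue=[B] q_used=0 → run B
t=18: queue=[B] q_used=1 → run B
t=19: (idle)
t=20: (idle)
t=21: (idle)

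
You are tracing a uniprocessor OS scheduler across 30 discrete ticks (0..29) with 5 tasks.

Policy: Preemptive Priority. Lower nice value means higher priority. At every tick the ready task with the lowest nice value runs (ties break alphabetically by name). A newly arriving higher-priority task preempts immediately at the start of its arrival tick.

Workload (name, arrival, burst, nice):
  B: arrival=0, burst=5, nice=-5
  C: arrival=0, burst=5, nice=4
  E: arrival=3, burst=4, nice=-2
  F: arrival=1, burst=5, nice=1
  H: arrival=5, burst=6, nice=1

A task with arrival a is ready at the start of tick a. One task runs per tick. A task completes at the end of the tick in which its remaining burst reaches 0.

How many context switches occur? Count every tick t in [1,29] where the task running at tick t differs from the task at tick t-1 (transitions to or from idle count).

context switches = 5

t=0: ready={B,C} → run B
t=1: ready={B,C,F} → run B
t=2: ready={B,C,F} → run B
t=3: ready={B,C,E,F} → run B
t=4: ready={B,C,E,F} → run B
t=5: ready={C,E,F,H} → run E
t=6: ready={C,E,F,H} → run E
t=7: ready={C,E,F,H} → run E
t=8: ready={C,E,F,H} → run E
t=9: ready={C,F,H} → run F
t=10: ready={C,F,H} → run F
t=11: ready={C,F,H} → run F
t=12: ready={C,F,H} → run F
t=13: ready={C,F,H} → run F
t=14: ready={C,H} → run H
t=15: ready={C,H} → run H
t=16: ready={C,H} → run H
t=17: ready={C,H} → run H
t=18: ready={C,H} → run H
t=19: ready={C,H} → run H
t=20: ready={C} → run C
t=21: ready={C} → run C
t=22: ready={C} → run C
t=23: ready={C} → run C
t=24: ready={C} → run C
t=25: (idle)
t=26: (idle)
t=27: (idle)
t=28: (idle)
t=29: (idle)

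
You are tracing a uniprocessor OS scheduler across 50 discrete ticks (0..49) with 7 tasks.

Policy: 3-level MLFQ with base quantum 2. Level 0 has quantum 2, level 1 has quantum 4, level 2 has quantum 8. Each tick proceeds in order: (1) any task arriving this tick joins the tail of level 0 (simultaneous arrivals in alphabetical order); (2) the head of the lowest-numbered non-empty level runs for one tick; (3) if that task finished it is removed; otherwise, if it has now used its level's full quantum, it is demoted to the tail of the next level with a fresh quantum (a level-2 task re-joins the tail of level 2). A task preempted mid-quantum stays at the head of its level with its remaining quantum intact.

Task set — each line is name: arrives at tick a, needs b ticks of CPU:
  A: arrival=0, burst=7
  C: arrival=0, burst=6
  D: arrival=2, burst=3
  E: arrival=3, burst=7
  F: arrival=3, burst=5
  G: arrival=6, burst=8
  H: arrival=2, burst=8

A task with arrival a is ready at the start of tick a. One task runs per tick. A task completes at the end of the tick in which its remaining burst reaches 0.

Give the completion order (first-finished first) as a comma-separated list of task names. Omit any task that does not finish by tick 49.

completion order = C, D, F, A, H, E, G

t=0: L0/L1/L2 = AC/-/- → run A
t=1: L0/L1/L2 = AC/-/- → run A
t=2: L0/L1/L2 = CDH/A/- → run C
t=3: L0/L1/L2 = CDHEF/A/- → run C
t=4: L0/L1/L2 = DHEF/AC/- → run D
t=5: L0/L1/L2 = DHEF/AC/- → run D
t=6: L0/L1/L2 = HEFG/ACD/- → run H
t=7: L0/L1/L2 = HEFG/ACD/- → run H
t=8: L0/L1/L2 = EFG/ACDH/- → run E
t=9: L0/L1/L2 = EFG/ACDH/- → run E
t=10: L0/L1/L2 = FG/ACDHE/- → run F
t=11: L0/L1/L2 = FG/ACDHE/- → run F
t=12: L0/L1/L2 = G/ACDHEF/- → run G
t=13: L0/L1/L2 = G/ACDHEF/- → run G
t=14: L0/L1/L2 = -/ACDHEFG/- → run A
t=15: L0/L1/L2 = -/ACDHEFG/- → run A
t=16: L0/L1/L2 = -/ACDHEFG/- → run A
t=17: L0/L1/L2 = -/ACDHEFG/- → run A
t=18: L0/L1/L2 = -/CDHEFG/A → run C
t=19: L0/L1/L2 = -/CDHEFG/A → run C
t=20: L0/L1/L2 = -/CDHEFG/A → run C
t=21: L0/L1/L2 = -/CDHEFG/A → run C
t=22: L0/L1/L2 = -/DHEFG/A → run D
t=23: L0/L1/L2 = -/HEFG/A → run H
t=24: L0/L1/L2 = -/HEFG/A → run H
t=25: L0/L1/L2 = -/HEFG/A → run H
t=26: L0/L1/L2 = -/HEFG/A → run H
t=27: L0/L1/L2 = -/EFG/AH → run E
t=28: L0/L1/L2 = -/EFG/AH → run E
t=29: L0/L1/L2 = -/EFG/AH → run E
t=30: L0/L1/L2 = -/EFG/AH → run E
t=31: L0/L1/L2 = -/FG/AHE → run F
t=32: L0/L1/L2 = -/FG/AHE → run F
t=33: L0/L1/L2 = -/FG/AHE → run F
t=34: L0/L1/L2 = -/G/AHE → run G
t=35: L0/L1/L2 = -/G/AHE → run G
t=36: L0/L1/L2 = -/G/AHE → run G
t=37: L0/L1/L2 = -/G/AHE → run G
t=38: L0/L1/L2 = -/-/AHEG → run A
t=39: L0/L1/L2 = -/-/HEG → run H
t=40: L0/L1/L2 = -/-/HEG → run H
t=41: L0/L1/L2 = -/-/EG → run E
t=42: L0/L1/L2 = -/-/G → run G
t=43: L0/L1/L2 = -/-/G → run G
t=44: (idle)
t=45: (idle)
t=46: (idle)
t=47: (idle)
t=48: (idle)
t=49: (idle)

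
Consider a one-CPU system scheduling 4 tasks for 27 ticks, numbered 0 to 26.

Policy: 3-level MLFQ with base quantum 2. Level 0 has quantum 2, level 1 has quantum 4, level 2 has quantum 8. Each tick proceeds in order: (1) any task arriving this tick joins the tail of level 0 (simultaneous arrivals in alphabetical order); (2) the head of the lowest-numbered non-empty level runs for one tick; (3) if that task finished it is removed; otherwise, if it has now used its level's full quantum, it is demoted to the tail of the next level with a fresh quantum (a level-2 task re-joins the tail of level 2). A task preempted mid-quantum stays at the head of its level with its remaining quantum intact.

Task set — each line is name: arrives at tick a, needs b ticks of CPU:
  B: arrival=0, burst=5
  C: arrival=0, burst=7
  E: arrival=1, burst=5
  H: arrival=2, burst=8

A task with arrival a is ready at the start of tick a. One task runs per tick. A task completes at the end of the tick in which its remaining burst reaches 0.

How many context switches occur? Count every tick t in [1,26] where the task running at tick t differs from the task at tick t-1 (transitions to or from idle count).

t=0: L0/L1/L2 = BC/-/- → run B
t=1: L0/L1/L2 = BCE/-/- → run B
t=2: L0/L1/L2 = CEH/B/- → run C
t=3: L0/L1/L2 = CEH/B/- → run C
t=4: L0/L1/L2 = EH/BC/- → run E
t=5: L0/L1/L2 = EH/BC/- → run E
t=6: L0/L1/L2 = H/BCE/- → run H
t=7: L0/L1/L2 = H/BCE/- → run H
t=8: L0/L1/L2 = -/BCEH/- → run B
t=9: L0/L1/L2 = -/BCEH/- → run B
t=10: L0/L1/L2 = -/BCEH/- → run B
t=11: L0/L1/L2 = -/CEH/- → run C
t=12: L0/L1/L2 = -/CEH/- → run C
t=13: L0/L1/L2 = -/CEH/- → run C
t=14: L0/L1/L2 = -/CEH/- → run C
t=15: L0/L1/L2 = -/EH/C → run E
t=16: L0/L1/L2 = -/EH/C → run E
t=17: L0/L1/L2 = -/EH/C → run E
t=18: L0/L1/L2 = -/H/C → run H
t=19: L0/L1/L2 = -/H/C → run H
t=20: L0/L1/L2 = -/H/C → run H
t=21: L0/L1/L2 = -/H/C → run H
t=22: L0/L1/L2 = -/-/CH → run C
t=23: L0/L1/L2 = -/-/H → run H
t=24: L0/L1/L2 = -/-/H → run H
t=25: (idle)
t=26: (idle)

context switches = 10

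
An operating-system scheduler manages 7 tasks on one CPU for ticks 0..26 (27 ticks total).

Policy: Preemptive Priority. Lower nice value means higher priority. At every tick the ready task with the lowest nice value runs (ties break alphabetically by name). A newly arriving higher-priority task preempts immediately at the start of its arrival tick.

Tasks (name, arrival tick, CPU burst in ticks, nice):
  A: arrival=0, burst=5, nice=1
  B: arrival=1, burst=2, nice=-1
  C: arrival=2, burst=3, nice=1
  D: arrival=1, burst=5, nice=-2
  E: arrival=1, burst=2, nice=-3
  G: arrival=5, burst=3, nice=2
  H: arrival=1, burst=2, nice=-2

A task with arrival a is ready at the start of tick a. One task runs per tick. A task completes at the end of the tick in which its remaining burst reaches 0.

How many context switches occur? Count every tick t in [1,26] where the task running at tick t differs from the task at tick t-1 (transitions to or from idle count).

context switches = 8

t=0: ready={A} → run A
t=1: ready={A,B,D,E,H} → run E
t=2: ready={A,B,C,D,E,H} → run E
t=3: ready={A,B,C,D,H} → run D
t=4: ready={A,B,C,D,H} → run D
t=5: ready={A,B,C,D,G,H} → run D
t=6: ready={A,B,C,D,G,H} → run D
t=7: ready={A,B,C,D,G,H} → run D
t=8: ready={A,B,C,G,H} → run H
t=9: ready={A,B,C,G,H} → run H
t=10: ready={A,B,C,G} → run B
t=11: ready={A,B,C,G} → run B
t=12: ready={A,C,G} → run A
t=13: ready={A,C,G} → run A
t=14: ready={A,C,G} → run A
t=15: ready={A,C,G} → run A
t=16: ready={C,G} → run C
t=17: ready={C,G} → run C
t=18: ready={C,G} → run C
t=19: ready={G} → run G
t=20: ready={G} → run G
t=21: ready={G} → run G
t=22: (idle)
t=23: (idle)
t=24: (idle)
t=25: (idle)
t=26: (idle)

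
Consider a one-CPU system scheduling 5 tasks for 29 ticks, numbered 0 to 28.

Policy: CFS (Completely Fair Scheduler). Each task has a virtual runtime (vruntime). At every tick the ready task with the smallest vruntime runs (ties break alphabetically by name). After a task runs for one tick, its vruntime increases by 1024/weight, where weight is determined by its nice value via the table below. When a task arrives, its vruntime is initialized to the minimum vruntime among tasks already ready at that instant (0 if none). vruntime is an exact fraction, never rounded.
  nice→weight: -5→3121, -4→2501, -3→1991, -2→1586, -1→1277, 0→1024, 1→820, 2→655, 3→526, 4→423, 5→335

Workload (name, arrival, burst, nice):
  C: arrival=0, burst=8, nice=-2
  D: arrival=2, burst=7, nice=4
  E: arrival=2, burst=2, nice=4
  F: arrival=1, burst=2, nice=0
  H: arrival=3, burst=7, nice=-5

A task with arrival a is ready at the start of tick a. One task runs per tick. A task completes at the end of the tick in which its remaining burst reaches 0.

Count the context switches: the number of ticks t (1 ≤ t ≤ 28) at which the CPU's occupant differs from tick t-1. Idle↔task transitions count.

context switches = 16

t=0: vr[C=0] → run C
t=1: vr[C=512/793 F=512/793] → run C
t=2: vr[C=1024/793 D=512/793 E=512/793 F=512/793] → run D
t=3: vr[C=1024/793 D=1028608/335439 E=512/793 F=512/793 H=512/793] → run E
t=4: vr[C=1024/793 D=1028608/335439 E=1028608/335439 F=512/793 H=512/793] → run F
t=5: vr[C=1024/793 D=1028608/335439 E=1028608/335439 F=1305/793 H=512/793] → run H
t=6: vr[C=1024/793 D=1028608/335439 E=1028608/335439 F=1305/793 H=2409984/2474953] → run H
t=7: vr[C=1024/793 D=1028608/335439 E=1028608/335439 F=1305/793 H=3222016/2474953] → run C
t=8: vr[C=1536/793 D=1028608/335439 E=1028608/335439 F=1305/793 H=3222016/2474953] → run H
t=9: vr[C=1536/793 D=1028608/335439 E=1028608/335439 F=1305/793 H=4034048/2474953] → run H
t=10: vr[C=1536/793 D=1028608/335439 E=1028608/335439 F=1305/793 H=4846080/2474953] → run F
t=11: vr[C=1536/793 D=1028608/335439 E=1028608/335439 H=4846080/2474953] → run C
t=12: vr[C=2048/793 D=1028608/335439 E=1028608/335439 H=4846080/2474953] → run H
t=13: vr[C=2048/793 D=1028608/335439 E=1028608/335439 H=5658112/2474953] → run H
t=14: vr[C=2048/793 D=1028608/335439 E=1028608/335439 H=6470144/2474953] → run C
t=15: vr[C=2560/793 D=1028608/335439 E=1028608/335439 H=6470144/2474953] → run H
t=16: vr[C=2560/793 D=1028608/335439 E=1028608/335439] → run D
t=17: vr[C=2560/793 D=1840640/335439 E=1028608/335439] → run E
t=18: vr[C=2560/793 D=1840640/335439] → run C
t=19: vr[C=3072/793 D=1840640/335439] → run C
t=20: vr[C=3584/793 D=1840640/335439] → run C
t=21: vr[D=1840640/335439] → run D
t=22: vr[D=884224/111813] → run D
t=23: vr[D=3464704/335439] → run D
t=24: vr[D=4276736/335439] → run D
t=25: vr[D=1696256/111813] → run D
t=26: (idle)
t=27: (idle)
t=28: (idle)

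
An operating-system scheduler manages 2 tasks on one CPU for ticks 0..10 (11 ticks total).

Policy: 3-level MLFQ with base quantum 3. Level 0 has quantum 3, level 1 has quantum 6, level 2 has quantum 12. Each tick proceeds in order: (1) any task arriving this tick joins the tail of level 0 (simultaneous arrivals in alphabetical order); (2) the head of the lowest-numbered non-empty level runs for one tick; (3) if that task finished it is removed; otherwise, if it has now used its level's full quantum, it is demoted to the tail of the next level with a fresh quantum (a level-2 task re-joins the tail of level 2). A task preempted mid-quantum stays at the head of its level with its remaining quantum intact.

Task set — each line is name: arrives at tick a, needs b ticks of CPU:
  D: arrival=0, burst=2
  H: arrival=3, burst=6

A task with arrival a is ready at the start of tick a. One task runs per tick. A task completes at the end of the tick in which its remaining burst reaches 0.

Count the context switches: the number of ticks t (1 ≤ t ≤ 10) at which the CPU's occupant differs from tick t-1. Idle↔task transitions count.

context switches = 3

t=0: L0/L1/L2 = D/-/- → run D
t=1: L0/L1/L2 = D/-/- → run D
t=2: (idle)
t=3: L0/L1/L2 = H/-/- → run H
t=4: L0/L1/L2 = H/-/- → run H
t=5: L0/L1/L2 = H/-/- → run H
t=6: L0/L1/L2 = -/H/- → run H
t=7: L0/L1/L2 = -/H/- → run H
t=8: L0/L1/L2 = -/H/- → run H
t=9: (idle)
t=10: (idle)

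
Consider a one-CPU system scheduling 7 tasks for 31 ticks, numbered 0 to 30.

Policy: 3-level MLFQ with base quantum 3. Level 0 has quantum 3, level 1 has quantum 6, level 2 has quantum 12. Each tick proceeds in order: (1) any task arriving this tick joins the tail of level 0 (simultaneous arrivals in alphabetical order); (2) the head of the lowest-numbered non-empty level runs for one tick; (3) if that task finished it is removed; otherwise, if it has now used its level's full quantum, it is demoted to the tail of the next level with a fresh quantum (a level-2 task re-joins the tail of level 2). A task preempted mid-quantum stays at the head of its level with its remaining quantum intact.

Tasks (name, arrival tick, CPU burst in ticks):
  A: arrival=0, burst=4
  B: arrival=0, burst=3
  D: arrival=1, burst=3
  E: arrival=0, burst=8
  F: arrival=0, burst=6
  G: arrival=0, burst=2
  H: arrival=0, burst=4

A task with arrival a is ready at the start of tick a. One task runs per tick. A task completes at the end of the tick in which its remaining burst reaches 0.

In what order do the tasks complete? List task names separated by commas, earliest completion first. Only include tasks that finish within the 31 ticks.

t=0: L0/L1/L2 = ABEFGH/-/- → run A
t=1: L0/L1/L2 = ABEFGHD/-/- → run A
t=2: L0/L1/L2 = ABEFGHD/-/- → run A
t=3: L0/L1/L2 = BEFGHD/A/- → run B
t=4: L0/L1/L2 = BEFGHD/A/- → run B
t=5: L0/L1/L2 = BEFGHD/A/- → run B
t=6: L0/L1/L2 = EFGHD/A/- → run E
t=7: L0/L1/L2 = EFGHD/A/- → run E
t=8: L0/L1/L2 = EFGHD/A/- → run E
t=9: L0/L1/L2 = FGHD/AE/- → run F
t=10: L0/L1/L2 = FGHD/AE/- → run F
t=11: L0/L1/L2 = FGHD/AE/- → run F
t=12: L0/L1/L2 = GHD/AEF/- → run G
t=13: L0/L1/L2 = GHD/AEF/- → run G
t=14: L0/L1/L2 = HD/AEF/- → run H
t=15: L0/L1/L2 = HD/AEF/- → run H
t=16: L0/L1/L2 = HD/AEF/- → run H
t=17: L0/L1/L2 = D/AEFH/- → run D
t=18: L0/L1/L2 = D/AEFH/- → run D
t=19: L0/L1/L2 = D/AEFH/- → run D
t=20: L0/L1/L2 = -/AEFH/- → run A
t=21: L0/L1/L2 = -/EFH/- → run E
t=22: L0/L1/L2 = -/EFH/- → run E
t=23: L0/L1/L2 = -/EFH/- → run E
t=24: L0/L1/L2 = -/EFH/- → run E
t=25: L0/L1/L2 = -/EFH/- → run E
t=26: L0/L1/L2 = -/FH/- → run F
t=27: L0/L1/L2 = -/FH/- → run F
t=28: L0/L1/L2 = -/FH/- → run F
t=29: L0/L1/L2 = -/H/- → run H
t=30: (idle)

completion order = B, G, D, A, E, F, H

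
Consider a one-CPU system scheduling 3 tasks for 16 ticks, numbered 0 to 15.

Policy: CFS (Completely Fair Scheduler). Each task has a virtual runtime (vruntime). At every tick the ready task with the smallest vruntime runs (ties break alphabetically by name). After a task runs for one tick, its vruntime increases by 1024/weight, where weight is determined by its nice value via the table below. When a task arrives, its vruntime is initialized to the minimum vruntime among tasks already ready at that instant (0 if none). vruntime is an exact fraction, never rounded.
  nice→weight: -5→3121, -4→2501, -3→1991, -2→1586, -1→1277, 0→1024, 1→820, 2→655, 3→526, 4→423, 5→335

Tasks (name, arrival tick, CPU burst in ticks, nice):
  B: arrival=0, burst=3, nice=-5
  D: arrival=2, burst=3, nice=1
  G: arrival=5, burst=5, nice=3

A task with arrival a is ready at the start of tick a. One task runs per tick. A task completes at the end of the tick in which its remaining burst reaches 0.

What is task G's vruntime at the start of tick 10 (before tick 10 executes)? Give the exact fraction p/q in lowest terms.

t=0: vr[B=0] → run B
t=1: vr[B=1024/3121] → run B
t=2: vr[B=2048/3121 D=2048/3121] → run B
t=3: vr[D=2048/3121] → run D
t=4: vr[D=1218816/639805] → run D
t=5: vr[D=2017792/639805 G=2017792/639805] → run D
t=6: vr[G=2017792/639805] → run G
t=7: vr[G=858259456/168268715] → run G
t=8: vr[G=1185839616/168268715] → run G
t=9: vr[G=1513419776/168268715] → run G
t=10: vr[G=1840999936/168268715] → run G
t=11: (idle)
t=12: (idle)
t=13: (idle)
t=14: (idle)
t=15: (idle)

vruntime(G, start of tick 10) = 1840999936/168268715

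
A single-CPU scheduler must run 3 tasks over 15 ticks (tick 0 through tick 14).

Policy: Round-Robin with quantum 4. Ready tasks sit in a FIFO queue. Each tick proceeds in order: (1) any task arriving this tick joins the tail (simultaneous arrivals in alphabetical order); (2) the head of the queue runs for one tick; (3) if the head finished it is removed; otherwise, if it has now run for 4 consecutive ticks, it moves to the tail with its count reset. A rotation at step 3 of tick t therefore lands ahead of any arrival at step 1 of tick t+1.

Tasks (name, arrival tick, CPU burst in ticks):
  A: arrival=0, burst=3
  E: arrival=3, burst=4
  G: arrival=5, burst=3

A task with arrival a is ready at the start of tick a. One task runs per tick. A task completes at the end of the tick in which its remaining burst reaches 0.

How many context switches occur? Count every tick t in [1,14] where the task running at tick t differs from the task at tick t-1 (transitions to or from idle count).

context switches = 3

t=0: queue=[A] q_used=0 → run A
t=1: queue=[A] q_used=1 → run A
t=2: queue=[A] q_used=2 → run A
t=3: queue=[E] q_used=0 → run E
t=4: queue=[E] q_used=1 → run E
t=5: queue=[E,G] q_used=2 → run E
t=6: queue=[E,G] q_used=3 → run E
t=7: queue=[G] q_used=0 → run G
t=8: queue=[G] q_used=1 → run G
t=9: queue=[G] q_used=2 → run G
t=10: (idle)
t=11: (idle)
t=12: (idle)
t=13: (idle)
t=14: (idle)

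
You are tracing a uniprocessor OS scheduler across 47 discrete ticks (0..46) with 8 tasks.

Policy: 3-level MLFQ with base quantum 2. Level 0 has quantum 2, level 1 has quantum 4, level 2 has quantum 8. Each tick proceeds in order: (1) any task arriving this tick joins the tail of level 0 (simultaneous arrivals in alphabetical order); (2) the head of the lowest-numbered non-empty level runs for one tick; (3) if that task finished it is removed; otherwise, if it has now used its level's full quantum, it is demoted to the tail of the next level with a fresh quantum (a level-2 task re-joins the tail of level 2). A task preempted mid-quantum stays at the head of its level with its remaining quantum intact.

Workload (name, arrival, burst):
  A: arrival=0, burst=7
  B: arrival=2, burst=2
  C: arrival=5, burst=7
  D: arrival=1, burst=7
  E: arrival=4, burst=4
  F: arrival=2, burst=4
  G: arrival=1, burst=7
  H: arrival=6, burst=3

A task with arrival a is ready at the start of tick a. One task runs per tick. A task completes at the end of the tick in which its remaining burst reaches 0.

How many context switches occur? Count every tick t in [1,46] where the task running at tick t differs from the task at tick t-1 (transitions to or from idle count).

context switches = 19

t=0: L0/L1/L2 = A/-/- → run A
t=1: L0/L1/L2 = ADG/-/- → run A
t=2: L0/L1/L2 = DGBF/A/- → run D
t=3: L0/L1/L2 = DGBF/A/- → run D
t=4: L0/L1/L2 = GBFE/AD/- → run G
t=5: L0/L1/L2 = GBFEC/AD/- → run G
t=6: L0/L1/L2 = BFECH/ADG/- → run B
t=7: L0/L1/L2 = BFECH/ADG/- → run B
t=8: L0/L1/L2 = FECH/ADG/- → run F
t=9: L0/L1/L2 = FECH/ADG/- → run F
t=10: L0/L1/L2 = ECH/ADGF/- → run E
t=11: L0/L1/L2 = ECH/ADGF/- → run E
t=12: L0/L1/L2 = CH/ADGFE/- → run C
t=13: L0/L1/L2 = CH/ADGFE/- → run C
t=14: L0/L1/L2 = H/ADGFEC/- → run H
t=15: L0/L1/L2 = H/ADGFEC/- → run H
t=16: L0/L1/L2 = -/ADGFECH/- → run A
t=17: L0/L1/L2 = -/ADGFECH/- → run A
t=18: L0/L1/L2 = -/ADGFECH/- → run A
t=19: L0/L1/L2 = -/ADGFECH/- → run A
t=20: L0/L1/L2 = -/DGFECH/A → run D
t=21: L0/L1/L2 = -/DGFECH/A → run D
t=22: L0/L1/L2 = -/DGFECH/A → run D
t=23: L0/L1/L2 = -/DGFECH/A → run D
t=24: L0/L1/L2 = -/GFECH/AD → run G
t=25: L0/L1/L2 = -/GFECH/AD → run G
t=26: L0/L1/L2 = -/GFECH/AD → run G
t=27: L0/L1/L2 = -/GFECH/AD → run G
t=28: L0/L1/L2 = -/FECH/ADG → run F
t=29: L0/L1/L2 = -/FECH/ADG → run F
t=30: L0/L1/L2 = -/ECH/ADG → run E
t=31: L0/L1/L2 = -/ECH/ADG → run E
t=32: L0/L1/L2 = -/CH/ADG → run C
t=33: L0/L1/L2 = -/CH/ADG → run C
t=34: L0/L1/L2 = -/CH/ADG → run C
t=35: L0/L1/L2 = -/CH/ADG → run C
t=36: L0/L1/L2 = -/H/ADGC → run H
t=37: L0/L1/L2 = -/-/ADGC → run A
t=38: L0/L1/L2 = -/-/DGC → run D
t=39: L0/L1/L2 = -/-/GC → run G
t=40: L0/L1/L2 = -/-/C → run C
t=41: (idle)
t=42: (idle)
t=43: (idle)
t=44: (idle)
t=45: (idle)
t=46: (idle)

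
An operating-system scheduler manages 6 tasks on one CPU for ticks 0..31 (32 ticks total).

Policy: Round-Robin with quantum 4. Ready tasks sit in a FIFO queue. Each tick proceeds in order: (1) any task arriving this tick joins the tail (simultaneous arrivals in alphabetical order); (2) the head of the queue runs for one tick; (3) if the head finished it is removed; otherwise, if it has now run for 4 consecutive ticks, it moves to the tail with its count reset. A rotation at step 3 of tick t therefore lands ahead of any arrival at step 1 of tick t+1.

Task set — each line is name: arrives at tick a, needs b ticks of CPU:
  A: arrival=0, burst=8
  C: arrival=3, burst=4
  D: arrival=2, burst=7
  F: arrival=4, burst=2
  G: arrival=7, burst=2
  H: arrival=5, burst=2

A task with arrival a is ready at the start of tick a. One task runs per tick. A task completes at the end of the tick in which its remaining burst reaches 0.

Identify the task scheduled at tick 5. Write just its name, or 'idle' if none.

running at tick 5 = D

t=0: queue=[A] q_used=0 → run A
t=1: queue=[A] q_used=1 → run A
t=2: queue=[A,D] q_used=2 → run A
t=3: queue=[A,D,C] q_used=3 → run A
t=4: queue=[D,C,A,F] q_used=0 → run D
t=5: queue=[D,C,A,F,H] q_used=1 → run D
t=6: queue=[D,C,A,F,H] q_used=2 → run D
t=7: queue=[D,C,A,F,H,G] q_used=3 → run D
t=8: queue=[C,A,F,H,G,D] q_used=0 → run C
t=9: queue=[C,A,F,H,G,D] q_used=1 → run C
t=10: queue=[C,A,F,H,G,D] q_used=2 → run C
t=11: queue=[C,A,F,H,G,D] q_used=3 → run C
t=12: queue=[A,F,H,G,D] q_used=0 → run A
t=13: queue=[A,F,H,G,D] q_used=1 → run A
t=14: queue=[A,F,H,G,D] q_used=2 → run A
t=15: queue=[A,F,H,G,D] q_used=3 → run A
t=16: queue=[F,H,G,D] q_used=0 → run F
t=17: queue=[F,H,G,D] q_used=1 → run F
t=18: queue=[H,G,D] q_used=0 → run H
t=19: queue=[H,G,D] q_used=1 → run H
t=20: queue=[G,D] q_used=0 → run G
t=21: queue=[G,D] q_used=1 → run G
t=22: queue=[D] q_used=0 → run D
t=23: queue=[D] q_used=1 → run D
t=24: queue=[D] q_used=2 → run D
t=25: (idle)
t=26: (idle)
t=27: (idle)
t=28: (idle)
t=29: (idle)
t=30: (idle)
t=31: (idle)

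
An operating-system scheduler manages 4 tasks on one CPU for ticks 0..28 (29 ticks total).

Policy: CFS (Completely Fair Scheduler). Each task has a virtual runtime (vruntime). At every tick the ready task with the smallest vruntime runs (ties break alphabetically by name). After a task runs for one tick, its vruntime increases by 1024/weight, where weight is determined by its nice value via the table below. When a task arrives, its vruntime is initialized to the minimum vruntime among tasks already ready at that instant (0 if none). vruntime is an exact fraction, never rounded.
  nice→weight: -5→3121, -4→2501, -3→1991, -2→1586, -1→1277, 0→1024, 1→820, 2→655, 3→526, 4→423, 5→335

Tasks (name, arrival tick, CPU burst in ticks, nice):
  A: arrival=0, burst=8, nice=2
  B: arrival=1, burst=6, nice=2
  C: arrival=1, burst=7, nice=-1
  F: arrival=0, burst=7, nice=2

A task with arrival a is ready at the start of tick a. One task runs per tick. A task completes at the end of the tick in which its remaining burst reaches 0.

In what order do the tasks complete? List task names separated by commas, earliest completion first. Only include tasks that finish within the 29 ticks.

completion order = C, B, F, A

t=0: vr[A=0 F=0] → run A
t=1: vr[A=1024/655 B=0 C=0 F=0] → run B
t=2: vr[A=1024/655 B=1024/655 C=0 F=0] → run C
t=3: vr[A=1024/655 B=1024/655 C=1024/1277 F=0] → run F
t=4: vr[A=1024/655 B=1024/655 C=1024/1277 F=1024/655] → run C
t=5: vr[A=1024/655 B=1024/655 C=2048/1277 F=1024/655] → run A
t=6: vr[A=2048/655 B=1024/655 C=2048/1277 F=1024/655] → run B
t=7: vr[A=2048/655 B=2048/655 C=2048/1277 F=1024/655] → run F
t=8: vr[A=2048/655 B=2048/655 C=2048/1277 F=2048/655] → run C
t=9: vr[A=2048/655 B=2048/655 C=3072/1277 F=2048/655] → run C
t=10: vr[A=2048/655 B=2048/655 C=4096/1277 F=2048/655] → run A
t=11: vr[A=3072/655 B=2048/655 C=4096/1277 F=2048/655] → run B
t=12: vr[A=3072/655 B=3072/655 C=4096/1277 F=2048/655] → run F
t=13: vr[A=3072/655 B=3072/655 C=4096/1277 F=3072/655] → run C
t=14: vr[A=3072/655 B=3072/655 C=5120/1277 F=3072/655] → run C
t=15: vr[A=3072/655 B=3072/655 C=6144/1277 F=3072/655] → run A
t=16: vr[A=4096/655 B=3072/655 C=6144/1277 F=3072/655] → run B
t=17: vr[A=4096/655 B=4096/655 C=6144/1277 F=3072/655] → run F
t=18: vr[A=4096/655 B=4096/655 C=6144/1277 F=4096/655] → run C
t=19: vr[A=4096/655 B=4096/655 F=4096/655] → run A
t=20: vr[A=1024/131 B=4096/655 F=4096/655] → run B
t=21: vr[A=1024/131 B=1024/131 F=4096/655] → run F
t=22: vr[A=1024/131 B=1024/131 F=1024/131] → run A
t=23: vr[A=6144/655 B=1024/131 F=1024/131] → run B
t=24: vr[A=6144/655 F=1024/131] → run F
t=25: vr[A=6144/655 F=6144/655] → run A
t=26: vr[A=7168/655 F=6144/655] → run F
t=27: vr[A=7168/655] → run A
t=28: (idle)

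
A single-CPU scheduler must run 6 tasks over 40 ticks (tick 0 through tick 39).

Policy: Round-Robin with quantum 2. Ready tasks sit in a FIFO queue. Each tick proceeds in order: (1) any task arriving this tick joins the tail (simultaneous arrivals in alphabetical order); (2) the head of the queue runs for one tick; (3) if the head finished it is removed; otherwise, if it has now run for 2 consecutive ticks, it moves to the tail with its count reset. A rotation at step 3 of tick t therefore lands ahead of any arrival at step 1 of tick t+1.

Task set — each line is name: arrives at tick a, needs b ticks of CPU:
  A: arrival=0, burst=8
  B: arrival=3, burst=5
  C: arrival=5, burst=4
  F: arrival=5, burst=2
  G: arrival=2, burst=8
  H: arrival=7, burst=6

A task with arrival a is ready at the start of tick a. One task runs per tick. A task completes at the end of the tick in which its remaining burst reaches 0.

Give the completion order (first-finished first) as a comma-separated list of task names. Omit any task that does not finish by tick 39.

t=0: queue=[A] q_used=0 → run A
t=1: queue=[A] q_used=1 → run A
t=2: queue=[A,G] q_used=0 → run A
t=3: queue=[A,G,B] q_used=1 → run A
t=4: queue=[G,B,A] q_used=0 → run G
t=5: queue=[G,B,A,C,F] q_used=1 → run G
t=6: queue=[B,A,C,F,G] q_used=0 → run B
t=7: queue=[B,A,C,F,G,H] q_used=1 → run B
t=8: queue=[A,C,F,G,H,B] q_used=0 → run A
t=9: queue=[A,C,F,G,H,B] q_used=1 → run A
t=10: queue=[C,F,G,H,B,A] q_used=0 → run C
t=11: queue=[C,F,G,H,B,A] q_used=1 → run C
t=12: queue=[F,G,H,B,A,C] q_used=0 → run F
t=13: queue=[F,G,H,B,A,C] q_used=1 → run F
t=14: queue=[G,H,B,A,C] q_used=0 → run G
t=15: queue=[G,H,B,A,C] q_used=1 → run G
t=16: queue=[H,B,A,C,G] q_used=0 → run H
t=17: queue=[H,B,A,C,G] q_used=1 → run H
t=18: queue=[B,A,C,G,H] q_used=0 → run B
t=19: queue=[B,A,C,G,H] q_used=1 → run B
t=20: queue=[A,C,G,H,B] q_used=0 → run A
t=21: queue=[A,C,G,H,B] q_used=1 → run A
t=22: queue=[C,G,H,B] q_used=0 → run C
t=23: queue=[C,G,H,B] q_used=1 → run C
t=24: queue=[G,H,B] q_used=0 → run G
t=25: queue=[G,H,B] q_used=1 → run G
t=26: queue=[H,B,G] q_used=0 → run H
t=27: queue=[H,B,G] q_used=1 → run H
t=28: queue=[B,G,H] q_used=0 → run B
t=29: queue=[G,H] q_used=0 → run G
t=30: queue=[G,H] q_used=1 → run G
t=31: queue=[H] q_used=0 → run H
t=32: queue=[H] q_used=1 → run H
t=33: (idle)
t=34: (idle)
t=35: (idle)
t=36: (idle)
t=37: (idle)
t=38: (idle)
t=39: (idle)

completion order = F, A, C, B, G, H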